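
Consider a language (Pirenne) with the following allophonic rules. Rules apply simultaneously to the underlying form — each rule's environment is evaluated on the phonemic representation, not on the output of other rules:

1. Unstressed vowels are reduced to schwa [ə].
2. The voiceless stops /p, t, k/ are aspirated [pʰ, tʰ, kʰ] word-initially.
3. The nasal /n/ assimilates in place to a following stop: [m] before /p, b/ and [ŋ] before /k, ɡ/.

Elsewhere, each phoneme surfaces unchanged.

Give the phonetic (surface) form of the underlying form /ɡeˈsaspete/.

/ɡ/ — not in any rule's target class → [ɡ].
/e/ (between /ɡ/ and /s/) occurs in an unstressed syllable → [ə] by rule 1.
/s/ (between /e/ and /a/) is unaffected → [s].
/a/ (between /s/ and /s/) is in the target of rule 1 but the environment (in an unstressed syllable) is not met → [a].
/s/ (between /a/ and /p/) is unaffected → [s].
/p/ (between /s/ and /e/): rule 2 targets it, but not word-initially → unchanged [p].
/e/ meets the environment for rule 1 (in an unstressed syllable) → [ə].
/t/ (between /e/ and /e/) is in the target of rule 2 but the environment (word-initially) is not met → [t].
/e/ meets the environment for rule 1 (in an unstressed syllable) → [ə].

[ɡəˈsaspətə]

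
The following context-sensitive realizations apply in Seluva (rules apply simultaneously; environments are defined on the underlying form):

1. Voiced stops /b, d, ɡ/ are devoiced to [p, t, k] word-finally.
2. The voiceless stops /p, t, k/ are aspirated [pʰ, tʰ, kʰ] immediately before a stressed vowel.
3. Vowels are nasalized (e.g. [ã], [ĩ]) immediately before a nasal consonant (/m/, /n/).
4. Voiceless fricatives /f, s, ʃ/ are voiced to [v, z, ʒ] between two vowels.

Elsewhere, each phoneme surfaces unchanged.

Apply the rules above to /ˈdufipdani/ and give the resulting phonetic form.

[ˈduvipdãni]

/d/ (word-initial) is in the target of rule 1 but the environment (word-finally) is not met → [d].
/u/ (between /d/ and /f/): rule 3 targets it, but not before a nasal consonant → unchanged [u].
/f/ (between /u/ and /i/) occurs between two vowels → [v] by rule 4.
/i/ — between /f/ and /p/; rule 3 does not apply here → [i].
/p/ (between /i/ and /d/) is in the target of rule 2 but the environment (immediately before a stressed vowel) is not met → [p].
/d/ (between /p/ and /a/) is in the target of rule 1 but the environment (word-finally) is not met → [d].
/a/ (between /d/ and /n/): before a nasal consonant, so rule 3 applies → [ã].
/n/ — not in any rule's target class → [n].
/i/ (word-final) fails the environment for rule 3, so it stays [i].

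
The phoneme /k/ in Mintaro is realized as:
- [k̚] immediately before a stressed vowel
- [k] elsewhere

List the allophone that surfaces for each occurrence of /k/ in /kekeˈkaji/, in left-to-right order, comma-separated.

[k], [k], [k̚]

Occurrence 1 (position 1): no conditioning environment matches → elsewhere allophone [k].
Occurrence 2 (position 3): no conditioning environment matches → elsewhere allophone [k].
Occurrence 3 (position 5): immediately before a stressed vowel → [k̚].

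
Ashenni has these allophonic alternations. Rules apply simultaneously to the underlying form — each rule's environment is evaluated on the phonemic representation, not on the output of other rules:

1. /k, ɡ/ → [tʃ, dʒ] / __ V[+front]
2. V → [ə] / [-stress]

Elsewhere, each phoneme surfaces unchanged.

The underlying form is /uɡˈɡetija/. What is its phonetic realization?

[əɡˈdʒetəjə]

/u/ (word-initial) occurs in an unstressed syllable → [ə] by rule 2.
/ɡ/ (between /u/ and /ɡ/) fails the environment for rule 1, so it stays [ɡ].
/ɡ/ — between /ɡ/ and /e/, before a front vowel — surfaces as [dʒ] (rule 1).
/e/ (between /ɡ/ and /t/) fails the environment for rule 2, so it stays [e].
/i/ (between /t/ and /j/) occurs in an unstressed syllable → [ə] by rule 2.
Rule 2 applies to /a/ (word-final: in an unstressed syllable) → [ə].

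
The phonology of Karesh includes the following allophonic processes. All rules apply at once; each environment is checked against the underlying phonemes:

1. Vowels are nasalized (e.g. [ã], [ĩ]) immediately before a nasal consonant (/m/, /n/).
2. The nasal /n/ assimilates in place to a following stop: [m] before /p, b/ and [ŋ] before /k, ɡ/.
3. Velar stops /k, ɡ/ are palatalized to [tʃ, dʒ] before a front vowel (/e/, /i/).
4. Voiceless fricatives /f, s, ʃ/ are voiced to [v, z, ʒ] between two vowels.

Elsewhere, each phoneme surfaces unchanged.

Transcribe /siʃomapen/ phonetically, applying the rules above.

[siʒõmapẽn]

/s/ (word-initial) fails the environment for rule 4, so it stays [s].
/i/ (between /s/ and /ʃ/) fails the environment for rule 1, so it stays [i].
Rule 4 applies to /ʃ/ (between /i/ and /o/: between two vowels) → [ʒ].
/o/ — between /ʃ/ and /m/, before a nasal consonant — surfaces as [õ] (rule 1).
/m/ stays [m].
/a/ (between /m/ and /p/) fails the environment for rule 1, so it stays [a].
/p/ — not in any rule's target class → [p].
/e/ (between /p/ and /n/): before a nasal consonant, so rule 1 applies → [ẽ].
/n/ (word-final): rule 2 targets it, but not before a labial or velar stop → unchanged [n].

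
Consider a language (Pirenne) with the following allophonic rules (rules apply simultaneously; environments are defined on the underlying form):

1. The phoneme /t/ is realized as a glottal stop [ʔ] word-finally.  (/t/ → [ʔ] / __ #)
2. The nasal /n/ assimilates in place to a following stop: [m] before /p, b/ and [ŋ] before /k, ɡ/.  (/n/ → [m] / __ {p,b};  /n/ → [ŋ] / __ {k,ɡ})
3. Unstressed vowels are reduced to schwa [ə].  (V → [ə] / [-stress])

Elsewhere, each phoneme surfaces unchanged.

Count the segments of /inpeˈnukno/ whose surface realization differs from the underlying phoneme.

Segments that undergo a rule: /i/ → [ə] (rule 3); /n/ → [m] (rule 2); /e/ → [ə] (rule 3); /o/ → [ə] (rule 3).
All other segments surface unchanged.

4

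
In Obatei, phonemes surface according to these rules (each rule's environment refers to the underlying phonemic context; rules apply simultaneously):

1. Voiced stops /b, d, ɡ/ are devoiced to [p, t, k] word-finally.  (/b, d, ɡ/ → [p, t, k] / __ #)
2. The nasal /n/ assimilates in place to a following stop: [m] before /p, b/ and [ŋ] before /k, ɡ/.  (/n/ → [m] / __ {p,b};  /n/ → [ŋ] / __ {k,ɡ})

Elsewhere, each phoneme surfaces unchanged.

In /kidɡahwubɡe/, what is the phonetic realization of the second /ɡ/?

[ɡ]

/ɡ/ (between /b/ and /e/) fails the environment for rule 1, so it stays [ɡ].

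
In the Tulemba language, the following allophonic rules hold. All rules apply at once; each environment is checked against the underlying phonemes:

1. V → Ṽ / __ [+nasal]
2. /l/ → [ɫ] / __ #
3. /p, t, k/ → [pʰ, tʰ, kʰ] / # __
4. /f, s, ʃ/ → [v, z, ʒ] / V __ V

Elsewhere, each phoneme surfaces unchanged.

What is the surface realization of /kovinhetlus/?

[kʰovĩnhetlus]

/k/ (word-initial): word-initially, so rule 3 applies → [kʰ].
/o/ (between /k/ and /v/) is in the target of rule 1 but the environment (before a nasal consonant) is not met → [o].
/v/ (between /o/ and /i/): no rule targets it → [v].
/i/ (between /v/ and /n/) occurs before a nasal consonant → [ĩ] by rule 1.
/n/ stays [n].
/h/ — not in any rule's target class → [h].
/e/ (between /h/ and /t/) is in the target of rule 1 but the environment (before a nasal consonant) is not met → [e].
/t/ (between /e/ and /l/) fails the environment for rule 3, so it stays [t].
/l/ (between /t/ and /u/) is in the target of rule 2 but the environment (word-finally) is not met → [l].
/u/ (between /l/ and /s/) fails the environment for rule 1, so it stays [u].
/s/ — word-final; rule 4 does not apply here → [s].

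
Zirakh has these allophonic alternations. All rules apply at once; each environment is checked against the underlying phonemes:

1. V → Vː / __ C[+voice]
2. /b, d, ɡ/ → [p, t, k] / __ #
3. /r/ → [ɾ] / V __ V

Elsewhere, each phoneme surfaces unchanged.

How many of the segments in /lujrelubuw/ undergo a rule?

Segments that undergo a rule: /u/ → [uː] (rule 1); /e/ → [eː] (rule 1); /u/ → [uː] (rule 1); /u/ → [uː] (rule 1).
All other segments surface unchanged.

4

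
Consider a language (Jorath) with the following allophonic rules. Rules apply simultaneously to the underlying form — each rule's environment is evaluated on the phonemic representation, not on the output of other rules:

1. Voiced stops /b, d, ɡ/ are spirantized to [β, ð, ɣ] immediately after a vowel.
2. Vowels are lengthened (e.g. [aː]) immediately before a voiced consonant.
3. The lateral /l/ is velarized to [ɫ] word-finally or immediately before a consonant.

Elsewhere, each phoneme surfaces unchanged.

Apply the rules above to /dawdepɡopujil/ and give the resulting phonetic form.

/d/ — word-initial; rule 1 does not apply here → [d].
/a/ (between /d/ and /w/): before a voiced consonant, so rule 2 applies → [aː].
/w/ — not in any rule's target class → [w].
/d/ (between /w/ and /e/): rule 1 targets it, but not immediately after a vowel → unchanged [d].
/e/ (between /d/ and /p/) fails the environment for rule 2, so it stays [e].
/p/ stays [p].
/ɡ/ (between /p/ and /o/): rule 1 targets it, but not immediately after a vowel → unchanged [ɡ].
/o/ (between /ɡ/ and /p/) fails the environment for rule 2, so it stays [o].
/p/ (between /o/ and /u/) is unaffected → [p].
/u/ meets the environment for rule 2 (before a voiced consonant) → [uː].
/j/ (between /u/ and /i/): no rule targets it → [j].
/i/ — between /j/ and /l/, before a voiced consonant — surfaces as [iː] (rule 2).
/l/ (word-final): word-finally or immediately before a consonant, so rule 3 applies → [ɫ].

[daːwdepɡopuːjiːɫ]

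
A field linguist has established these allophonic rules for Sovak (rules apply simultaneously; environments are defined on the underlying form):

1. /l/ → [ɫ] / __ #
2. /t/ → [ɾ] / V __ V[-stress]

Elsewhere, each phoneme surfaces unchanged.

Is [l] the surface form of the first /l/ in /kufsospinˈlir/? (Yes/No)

Yes

/l/ (between /n/ and /i/) fails the environment for rule 1, so it stays [l].
The actual realization is [l], which matches [l].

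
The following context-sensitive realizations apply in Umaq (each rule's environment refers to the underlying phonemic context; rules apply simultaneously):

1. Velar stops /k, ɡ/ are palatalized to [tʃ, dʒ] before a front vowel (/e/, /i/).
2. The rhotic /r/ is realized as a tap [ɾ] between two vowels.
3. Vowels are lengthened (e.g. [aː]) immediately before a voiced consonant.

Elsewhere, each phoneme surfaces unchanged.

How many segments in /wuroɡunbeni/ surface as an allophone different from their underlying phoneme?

5

Segments that undergo a rule: /u/ → [uː] (rule 3); /r/ → [ɾ] (rule 2); /o/ → [oː] (rule 3); /u/ → [uː] (rule 3); /e/ → [eː] (rule 3).
All other segments surface unchanged.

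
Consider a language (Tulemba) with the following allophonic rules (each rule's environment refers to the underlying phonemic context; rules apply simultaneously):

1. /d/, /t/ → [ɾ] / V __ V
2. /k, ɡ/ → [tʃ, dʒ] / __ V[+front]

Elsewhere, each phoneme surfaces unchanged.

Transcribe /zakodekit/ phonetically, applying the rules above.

[zakoɾetʃit]

/z/ (word-initial) is unaffected → [z].
/a/ — not in any rule's target class → [a].
/k/ — between /a/ and /o/; rule 2 does not apply here → [k].
/o/ — not in any rule's target class → [o].
/d/ — between /o/ and /e/, between two vowels — surfaces as [ɾ] (rule 1).
/e/ (between /d/ and /k/): no rule targets it → [e].
/k/ (between /e/ and /i/): before a front vowel, so rule 2 applies → [tʃ].
/i/ (between /k/ and /t/) is unaffected → [i].
/t/ (word-final) fails the environment for rule 1, so it stays [t].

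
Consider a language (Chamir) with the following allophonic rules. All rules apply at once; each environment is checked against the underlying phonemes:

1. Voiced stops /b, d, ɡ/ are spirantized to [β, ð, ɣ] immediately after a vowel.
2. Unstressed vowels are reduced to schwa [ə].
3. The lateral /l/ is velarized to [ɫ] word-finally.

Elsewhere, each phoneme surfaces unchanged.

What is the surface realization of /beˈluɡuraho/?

[bəˈluɣərəhə]

/b/ — word-initial; rule 1 does not apply here → [b].
Rule 2 applies to /e/ (between /b/ and /l/: in an unstressed syllable) → [ə].
/l/ (between /e/ and /u/): rule 3 targets it, but not word-finally → unchanged [l].
/u/ (between /l/ and /ɡ/) is in the target of rule 2 but the environment (in an unstressed syllable) is not met → [u].
/ɡ/ — between /u/ and /u/, immediately after a vowel — surfaces as [ɣ] (rule 1).
/u/ — between /ɡ/ and /r/, in an unstressed syllable — surfaces as [ə] (rule 2).
/r/ (between /u/ and /a/): no rule targets it → [r].
/a/ (between /r/ and /h/): in an unstressed syllable, so rule 2 applies → [ə].
/h/ (between /a/ and /o/): no rule targets it → [h].
/o/ meets the environment for rule 2 (in an unstressed syllable) → [ə].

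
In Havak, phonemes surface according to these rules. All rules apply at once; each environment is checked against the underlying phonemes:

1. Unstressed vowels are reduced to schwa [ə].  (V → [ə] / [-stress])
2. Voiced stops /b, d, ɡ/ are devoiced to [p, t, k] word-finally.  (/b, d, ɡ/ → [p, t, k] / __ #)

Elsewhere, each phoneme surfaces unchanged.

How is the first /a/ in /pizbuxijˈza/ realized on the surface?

[a]

/a/ (word-final): rule 1 targets it, but not in an unstressed syllable → unchanged [a].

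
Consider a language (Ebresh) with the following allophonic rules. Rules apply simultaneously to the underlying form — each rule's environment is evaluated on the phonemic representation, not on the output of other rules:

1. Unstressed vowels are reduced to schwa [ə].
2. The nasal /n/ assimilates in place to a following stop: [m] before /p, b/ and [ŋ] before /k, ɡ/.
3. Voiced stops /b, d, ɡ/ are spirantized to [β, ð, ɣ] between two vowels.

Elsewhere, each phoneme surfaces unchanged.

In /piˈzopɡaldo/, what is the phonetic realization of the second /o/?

/o/ — word-final, in an unstressed syllable — surfaces as [ə] (rule 1).

[ə]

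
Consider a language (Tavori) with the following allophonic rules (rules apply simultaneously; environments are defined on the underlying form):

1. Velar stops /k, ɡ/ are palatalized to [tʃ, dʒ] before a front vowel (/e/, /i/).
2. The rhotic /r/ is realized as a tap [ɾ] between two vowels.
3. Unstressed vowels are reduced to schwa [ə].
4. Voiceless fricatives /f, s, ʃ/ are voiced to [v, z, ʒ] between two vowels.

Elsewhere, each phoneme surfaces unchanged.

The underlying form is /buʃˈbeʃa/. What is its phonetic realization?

/b/ — not in any rule's target class → [b].
/u/ (between /b/ and /ʃ/): in an unstressed syllable, so rule 3 applies → [ə].
/ʃ/ (between /u/ and /b/) is in the target of rule 4 but the environment (between two vowels) is not met → [ʃ].
/b/ (between /ʃ/ and /e/): no rule targets it → [b].
/e/ (between /b/ and /ʃ/): rule 3 targets it, but not in an unstressed syllable → unchanged [e].
/ʃ/ (between /e/ and /a/): between two vowels, so rule 4 applies → [ʒ].
/a/ — word-final, in an unstressed syllable — surfaces as [ə] (rule 3).

[bəʃˈbeʒə]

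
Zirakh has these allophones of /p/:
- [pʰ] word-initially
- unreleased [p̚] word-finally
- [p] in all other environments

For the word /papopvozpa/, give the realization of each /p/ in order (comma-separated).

Occurrence 1 (position 1): word-initially → [pʰ].
Occurrence 2 (position 3): no conditioning environment matches → elsewhere allophone [p].
Occurrence 3 (position 5): no conditioning environment matches → elsewhere allophone [p].
Occurrence 4 (position 9): no conditioning environment matches → elsewhere allophone [p].

[pʰ], [p], [p], [p]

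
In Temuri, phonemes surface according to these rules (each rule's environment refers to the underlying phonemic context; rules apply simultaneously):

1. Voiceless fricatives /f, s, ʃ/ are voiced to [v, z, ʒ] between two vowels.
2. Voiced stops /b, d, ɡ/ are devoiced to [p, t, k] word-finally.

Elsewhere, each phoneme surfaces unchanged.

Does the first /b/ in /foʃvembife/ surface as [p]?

No

/b/ (between /m/ and /i/) fails the environment for rule 2, so it stays [b].
The actual realization is [b], not [p].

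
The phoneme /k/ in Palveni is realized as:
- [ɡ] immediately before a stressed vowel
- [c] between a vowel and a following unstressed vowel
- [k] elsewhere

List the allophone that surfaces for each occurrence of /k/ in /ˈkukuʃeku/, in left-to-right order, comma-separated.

[ɡ], [c], [c]

Occurrence 1 (position 1): immediately before a stressed vowel → [ɡ].
Occurrence 2 (position 3): between a vowel and a following unstressed vowel → [c].
Occurrence 3 (position 7): between a vowel and a following unstressed vowel → [c].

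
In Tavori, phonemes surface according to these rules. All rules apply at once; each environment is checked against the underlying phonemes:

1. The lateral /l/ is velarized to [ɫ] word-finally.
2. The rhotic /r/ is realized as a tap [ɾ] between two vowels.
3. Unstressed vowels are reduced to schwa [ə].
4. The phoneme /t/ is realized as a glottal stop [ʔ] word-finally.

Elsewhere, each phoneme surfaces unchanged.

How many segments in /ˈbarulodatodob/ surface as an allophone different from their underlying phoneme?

6

Segments that undergo a rule: /r/ → [ɾ] (rule 2); /u/ → [ə] (rule 3); /o/ → [ə] (rule 3); /a/ → [ə] (rule 3); /o/ → [ə] (rule 3); /o/ → [ə] (rule 3).
All other segments surface unchanged.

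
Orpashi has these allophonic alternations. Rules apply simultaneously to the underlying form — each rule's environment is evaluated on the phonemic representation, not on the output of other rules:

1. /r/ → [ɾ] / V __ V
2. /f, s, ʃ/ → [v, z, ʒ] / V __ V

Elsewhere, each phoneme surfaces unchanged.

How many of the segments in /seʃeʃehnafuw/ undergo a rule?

Segments that undergo a rule: /ʃ/ → [ʒ] (rule 2); /ʃ/ → [ʒ] (rule 2); /f/ → [v] (rule 2).
All other segments surface unchanged.

3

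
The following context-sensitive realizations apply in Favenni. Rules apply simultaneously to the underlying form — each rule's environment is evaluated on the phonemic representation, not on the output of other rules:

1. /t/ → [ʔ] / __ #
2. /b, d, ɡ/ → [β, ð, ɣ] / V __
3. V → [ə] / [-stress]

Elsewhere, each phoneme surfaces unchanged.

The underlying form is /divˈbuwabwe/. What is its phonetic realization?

[dəvˈbuwəβwə]

/d/ — word-initial; rule 2 does not apply here → [d].
/i/ (between /d/ and /v/): in an unstressed syllable, so rule 3 applies → [ə].
/v/ (between /i/ and /b/) is unaffected → [v].
/b/ (between /v/ and /u/): rule 2 targets it, but not immediately after a vowel → unchanged [b].
/u/ (between /b/ and /w/) fails the environment for rule 3, so it stays [u].
/w/ (between /u/ and /a/) is unaffected → [w].
/a/ meets the environment for rule 3 (in an unstressed syllable) → [ə].
/b/ (between /a/ and /w/): immediately after a vowel, so rule 2 applies → [β].
/w/ stays [w].
/e/ — word-final, in an unstressed syllable — surfaces as [ə] (rule 3).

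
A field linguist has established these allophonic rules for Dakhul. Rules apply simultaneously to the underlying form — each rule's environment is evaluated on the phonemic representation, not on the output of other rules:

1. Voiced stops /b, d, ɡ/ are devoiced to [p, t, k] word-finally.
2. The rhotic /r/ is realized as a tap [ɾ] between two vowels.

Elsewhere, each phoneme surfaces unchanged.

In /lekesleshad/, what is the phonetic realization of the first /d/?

[t]

/d/ — word-final, word-finally — surfaces as [t] (rule 1).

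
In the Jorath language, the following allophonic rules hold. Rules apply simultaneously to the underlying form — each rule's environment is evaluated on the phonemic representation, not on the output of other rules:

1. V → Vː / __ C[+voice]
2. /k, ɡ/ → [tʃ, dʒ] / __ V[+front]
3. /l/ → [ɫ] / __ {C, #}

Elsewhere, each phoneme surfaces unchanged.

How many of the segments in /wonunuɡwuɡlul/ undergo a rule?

Segments that undergo a rule: /o/ → [oː] (rule 1); /u/ → [uː] (rule 1); /u/ → [uː] (rule 1); /u/ → [uː] (rule 1); /u/ → [uː] (rule 1); /l/ → [ɫ] (rule 3).
All other segments surface unchanged.

6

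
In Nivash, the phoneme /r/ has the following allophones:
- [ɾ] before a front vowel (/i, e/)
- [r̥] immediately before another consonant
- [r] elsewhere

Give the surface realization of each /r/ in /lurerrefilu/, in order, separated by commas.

[ɾ], [r̥], [ɾ]

Occurrence 1 (position 3): before a front vowel (/i, e/) → [ɾ].
Occurrence 2 (position 5): immediately before another consonant → [r̥].
Occurrence 3 (position 6): before a front vowel (/i, e/) → [ɾ].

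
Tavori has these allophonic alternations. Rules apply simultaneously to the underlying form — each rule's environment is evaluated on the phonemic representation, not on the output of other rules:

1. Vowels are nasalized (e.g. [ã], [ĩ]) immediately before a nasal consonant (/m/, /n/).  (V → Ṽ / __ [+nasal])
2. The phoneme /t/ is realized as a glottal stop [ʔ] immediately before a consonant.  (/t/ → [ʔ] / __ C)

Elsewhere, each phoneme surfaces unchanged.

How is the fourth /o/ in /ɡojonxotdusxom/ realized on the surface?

/o/ meets the environment for rule 1 (before a nasal consonant) → [õ].

[õ]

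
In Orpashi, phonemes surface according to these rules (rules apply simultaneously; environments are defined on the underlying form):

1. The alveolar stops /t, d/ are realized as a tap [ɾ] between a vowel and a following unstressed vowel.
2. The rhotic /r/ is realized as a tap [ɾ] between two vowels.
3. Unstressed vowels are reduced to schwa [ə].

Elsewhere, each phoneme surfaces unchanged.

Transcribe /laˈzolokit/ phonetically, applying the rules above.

/l/ stays [l].
Rule 3 applies to /a/ (between /l/ and /z/: in an unstressed syllable) → [ə].
/z/ stays [z].
/o/ (between /z/ and /l/) fails the environment for rule 3, so it stays [o].
/l/ (between /o/ and /o/) is unaffected → [l].
Rule 3 applies to /o/ (between /l/ and /k/: in an unstressed syllable) → [ə].
/k/ (between /o/ and /i/): no rule targets it → [k].
/i/ — between /k/ and /t/, in an unstressed syllable — surfaces as [ə] (rule 3).
/t/ (word-final): rule 1 targets it, but not between a vowel and a following unstressed vowel → unchanged [t].

[ləˈzoləkət]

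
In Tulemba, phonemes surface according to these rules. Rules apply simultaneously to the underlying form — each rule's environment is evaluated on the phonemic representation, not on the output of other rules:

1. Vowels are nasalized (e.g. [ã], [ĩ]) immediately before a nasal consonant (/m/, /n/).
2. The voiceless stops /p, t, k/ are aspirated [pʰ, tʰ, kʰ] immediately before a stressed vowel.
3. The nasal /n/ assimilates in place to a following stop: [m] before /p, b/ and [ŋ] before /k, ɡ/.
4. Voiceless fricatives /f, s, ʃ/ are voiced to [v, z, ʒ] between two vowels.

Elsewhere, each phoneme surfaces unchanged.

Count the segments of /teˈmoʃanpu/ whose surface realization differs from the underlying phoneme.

Segments that undergo a rule: /e/ → [ẽ] (rule 1); /ʃ/ → [ʒ] (rule 4); /a/ → [ã] (rule 1); /n/ → [m] (rule 3).
All other segments surface unchanged.

4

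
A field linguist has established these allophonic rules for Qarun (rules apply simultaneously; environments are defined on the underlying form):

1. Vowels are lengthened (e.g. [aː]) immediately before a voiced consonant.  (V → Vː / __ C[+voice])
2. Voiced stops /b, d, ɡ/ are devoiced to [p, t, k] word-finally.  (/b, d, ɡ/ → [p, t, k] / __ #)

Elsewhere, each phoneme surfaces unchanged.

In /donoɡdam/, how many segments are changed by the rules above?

Segments that undergo a rule: /o/ → [oː] (rule 1); /o/ → [oː] (rule 1); /a/ → [aː] (rule 1).
All other segments surface unchanged.

3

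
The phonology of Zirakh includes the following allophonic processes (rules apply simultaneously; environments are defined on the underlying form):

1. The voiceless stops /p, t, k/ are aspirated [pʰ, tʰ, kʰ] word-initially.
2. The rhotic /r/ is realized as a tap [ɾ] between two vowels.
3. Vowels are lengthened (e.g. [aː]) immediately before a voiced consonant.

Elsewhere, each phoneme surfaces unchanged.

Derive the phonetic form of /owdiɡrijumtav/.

[oːwdiːɡriːjuːmtaːv]

/o/ — word-initial, before a voiced consonant — surfaces as [oː] (rule 3).
/w/ — not in any rule's target class → [w].
/d/ — not in any rule's target class → [d].
/i/ — between /d/ and /ɡ/, before a voiced consonant — surfaces as [iː] (rule 3).
/ɡ/ (between /i/ and /r/): no rule targets it → [ɡ].
/r/ (between /ɡ/ and /i/): rule 2 targets it, but not between two vowels → unchanged [r].
/i/ meets the environment for rule 3 (before a voiced consonant) → [iː].
/j/ — not in any rule's target class → [j].
/u/ meets the environment for rule 3 (before a voiced consonant) → [uː].
/m/ (between /u/ and /t/) is unaffected → [m].
/t/ — between /m/ and /a/; rule 1 does not apply here → [t].
/a/ meets the environment for rule 3 (before a voiced consonant) → [aː].
/v/ — not in any rule's target class → [v].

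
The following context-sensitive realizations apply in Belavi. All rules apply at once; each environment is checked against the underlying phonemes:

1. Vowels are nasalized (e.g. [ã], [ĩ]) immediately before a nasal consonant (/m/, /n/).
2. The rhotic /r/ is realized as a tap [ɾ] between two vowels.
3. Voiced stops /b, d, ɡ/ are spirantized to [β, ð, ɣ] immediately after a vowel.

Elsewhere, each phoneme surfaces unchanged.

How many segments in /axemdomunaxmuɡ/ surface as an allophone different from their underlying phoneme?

Segments that undergo a rule: /e/ → [ẽ] (rule 1); /o/ → [õ] (rule 1); /u/ → [ũ] (rule 1); /ɡ/ → [ɣ] (rule 3).
All other segments surface unchanged.

4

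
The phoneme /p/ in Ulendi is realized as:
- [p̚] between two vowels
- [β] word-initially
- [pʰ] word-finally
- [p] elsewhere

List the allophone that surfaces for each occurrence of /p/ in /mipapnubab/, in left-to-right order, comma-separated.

Occurrence 1 (position 3): between two vowels → [p̚].
Occurrence 2 (position 5): no conditioning environment matches → elsewhere allophone [p].

[p̚], [p]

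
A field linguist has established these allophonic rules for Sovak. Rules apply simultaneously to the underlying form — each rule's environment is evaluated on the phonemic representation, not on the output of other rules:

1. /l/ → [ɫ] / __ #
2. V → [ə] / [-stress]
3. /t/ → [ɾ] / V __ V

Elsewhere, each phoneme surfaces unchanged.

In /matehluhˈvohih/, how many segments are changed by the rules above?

Segments that undergo a rule: /a/ → [ə] (rule 2); /t/ → [ɾ] (rule 3); /e/ → [ə] (rule 2); /u/ → [ə] (rule 2); /i/ → [ə] (rule 2).
All other segments surface unchanged.

5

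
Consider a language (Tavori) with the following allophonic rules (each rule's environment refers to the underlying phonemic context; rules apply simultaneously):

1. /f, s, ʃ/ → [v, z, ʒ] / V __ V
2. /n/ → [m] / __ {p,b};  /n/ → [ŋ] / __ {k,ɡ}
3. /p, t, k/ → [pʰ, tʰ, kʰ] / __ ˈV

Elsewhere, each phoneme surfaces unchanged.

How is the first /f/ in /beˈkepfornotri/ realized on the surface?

/f/ — between /p/ and /o/; rule 1 does not apply here → [f].

[f]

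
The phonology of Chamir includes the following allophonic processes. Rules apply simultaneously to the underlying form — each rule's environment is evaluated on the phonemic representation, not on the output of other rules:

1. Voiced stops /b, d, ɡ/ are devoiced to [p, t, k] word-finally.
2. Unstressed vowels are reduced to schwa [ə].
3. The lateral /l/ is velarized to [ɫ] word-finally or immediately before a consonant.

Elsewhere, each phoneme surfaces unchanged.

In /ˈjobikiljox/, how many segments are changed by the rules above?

4

Segments that undergo a rule: /i/ → [ə] (rule 2); /i/ → [ə] (rule 2); /l/ → [ɫ] (rule 3); /o/ → [ə] (rule 2).
All other segments surface unchanged.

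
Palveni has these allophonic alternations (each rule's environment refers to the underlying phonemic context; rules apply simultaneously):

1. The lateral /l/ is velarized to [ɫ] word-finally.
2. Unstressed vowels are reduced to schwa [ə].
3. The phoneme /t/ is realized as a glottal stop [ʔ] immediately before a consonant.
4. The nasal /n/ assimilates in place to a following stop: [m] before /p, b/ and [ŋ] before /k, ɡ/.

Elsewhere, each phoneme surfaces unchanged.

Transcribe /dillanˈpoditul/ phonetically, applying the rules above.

/d/ — not in any rule's target class → [d].
/i/ meets the environment for rule 2 (in an unstressed syllable) → [ə].
/l/ (between /i/ and /l/) is in the target of rule 1 but the environment (word-finally) is not met → [l].
/l/ (between /l/ and /a/) is in the target of rule 1 but the environment (word-finally) is not met → [l].
/a/ (between /l/ and /n/): in an unstressed syllable, so rule 2 applies → [ə].
/n/ (between /a/ and /p/) occurs before a labial or velar stop → [m] by rule 4.
/p/ (between /n/ and /o/) is unaffected → [p].
/o/ (between /p/ and /d/) is in the target of rule 2 but the environment (in an unstressed syllable) is not met → [o].
/d/ (between /o/ and /i/): no rule targets it → [d].
/i/ (between /d/ and /t/) occurs in an unstressed syllable → [ə] by rule 2.
/t/ (between /i/ and /u/) fails the environment for rule 3, so it stays [t].
/u/ (between /t/ and /l/): in an unstressed syllable, so rule 2 applies → [ə].
/l/ meets the environment for rule 1 (word-finally) → [ɫ].

[dəlləmˈpodətəɫ]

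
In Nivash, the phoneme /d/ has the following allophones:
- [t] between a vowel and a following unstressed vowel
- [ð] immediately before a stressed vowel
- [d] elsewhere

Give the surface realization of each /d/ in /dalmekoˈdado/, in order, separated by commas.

Occurrence 1 (position 1): no conditioning environment matches → elsewhere allophone [d].
Occurrence 2 (position 8): immediately before a stressed vowel → [ð].
Occurrence 3 (position 10): between a vowel and a following unstressed vowel → [t].

[d], [ð], [t]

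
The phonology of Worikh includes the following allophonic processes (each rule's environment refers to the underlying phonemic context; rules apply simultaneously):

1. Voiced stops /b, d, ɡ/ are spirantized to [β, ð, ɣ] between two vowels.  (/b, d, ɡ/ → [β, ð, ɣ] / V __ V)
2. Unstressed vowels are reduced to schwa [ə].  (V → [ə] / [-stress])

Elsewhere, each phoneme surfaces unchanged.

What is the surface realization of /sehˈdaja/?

[səhˈdajə]

Rule 2 applies to /e/ (between /s/ and /h/: in an unstressed syllable) → [ə].
/d/ — between /h/ and /a/; rule 1 does not apply here → [d].
/a/ (between /d/ and /j/) fails the environment for rule 2, so it stays [a].
/a/ meets the environment for rule 2 (in an unstressed syllable) → [ə].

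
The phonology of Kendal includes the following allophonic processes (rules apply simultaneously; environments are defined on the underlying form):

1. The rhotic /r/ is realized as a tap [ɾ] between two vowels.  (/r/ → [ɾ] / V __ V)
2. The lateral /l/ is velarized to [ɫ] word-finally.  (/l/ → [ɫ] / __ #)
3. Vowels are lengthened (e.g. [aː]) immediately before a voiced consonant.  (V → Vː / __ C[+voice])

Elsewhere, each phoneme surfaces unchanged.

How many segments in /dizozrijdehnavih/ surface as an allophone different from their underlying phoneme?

Segments that undergo a rule: /i/ → [iː] (rule 3); /o/ → [oː] (rule 3); /i/ → [iː] (rule 3); /a/ → [aː] (rule 3).
All other segments surface unchanged.

4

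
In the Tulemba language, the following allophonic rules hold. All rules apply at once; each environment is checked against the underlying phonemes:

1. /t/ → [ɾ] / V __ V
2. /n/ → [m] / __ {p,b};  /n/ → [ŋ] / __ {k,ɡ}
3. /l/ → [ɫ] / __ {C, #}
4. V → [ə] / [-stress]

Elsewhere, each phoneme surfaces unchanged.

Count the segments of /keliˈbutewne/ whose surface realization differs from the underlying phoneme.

5

Segments that undergo a rule: /e/ → [ə] (rule 4); /i/ → [ə] (rule 4); /t/ → [ɾ] (rule 1); /e/ → [ə] (rule 4); /e/ → [ə] (rule 4).
All other segments surface unchanged.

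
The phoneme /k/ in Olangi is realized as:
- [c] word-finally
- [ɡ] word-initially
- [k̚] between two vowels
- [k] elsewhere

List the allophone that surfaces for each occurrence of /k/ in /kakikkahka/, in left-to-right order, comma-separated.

Occurrence 1 (position 1): word-initially → [ɡ].
Occurrence 2 (position 3): between two vowels → [k̚].
Occurrence 3 (position 5): no conditioning environment matches → elsewhere allophone [k].
Occurrence 4 (position 6): no conditioning environment matches → elsewhere allophone [k].
Occurrence 5 (position 9): no conditioning environment matches → elsewhere allophone [k].

[ɡ], [k̚], [k], [k], [k]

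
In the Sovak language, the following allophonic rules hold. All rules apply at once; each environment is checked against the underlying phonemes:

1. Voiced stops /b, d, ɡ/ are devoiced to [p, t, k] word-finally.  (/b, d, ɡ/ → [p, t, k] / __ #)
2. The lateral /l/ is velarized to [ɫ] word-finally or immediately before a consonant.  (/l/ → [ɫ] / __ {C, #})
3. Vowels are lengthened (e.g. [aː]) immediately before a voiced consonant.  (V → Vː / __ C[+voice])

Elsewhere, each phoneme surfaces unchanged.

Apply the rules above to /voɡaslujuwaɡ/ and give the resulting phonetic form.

/v/ (word-initial) is unaffected → [v].
/o/ meets the environment for rule 3 (before a voiced consonant) → [oː].
/ɡ/ (between /o/ and /a/): rule 1 targets it, but not word-finally → unchanged [ɡ].
/a/ (between /ɡ/ and /s/) fails the environment for rule 3, so it stays [a].
/s/ (between /a/ and /l/): no rule targets it → [s].
/l/ (between /s/ and /u/): rule 2 targets it, but not word-finally or immediately before a consonant → unchanged [l].
/u/ (between /l/ and /j/): before a voiced consonant, so rule 3 applies → [uː].
/j/ — not in any rule's target class → [j].
/u/ meets the environment for rule 3 (before a voiced consonant) → [uː].
/w/ (between /u/ and /a/) is unaffected → [w].
/a/ — between /w/ and /ɡ/, before a voiced consonant — surfaces as [aː] (rule 3).
Rule 1 applies to /ɡ/ (word-final: word-finally) → [k].

[voːɡasluːjuːwaːk]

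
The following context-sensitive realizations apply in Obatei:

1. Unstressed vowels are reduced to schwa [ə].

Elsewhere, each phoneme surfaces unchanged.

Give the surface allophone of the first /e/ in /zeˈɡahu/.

[ə]

/e/ (between /z/ and /ɡ/): in an unstressed syllable, so rule 1 applies → [ə].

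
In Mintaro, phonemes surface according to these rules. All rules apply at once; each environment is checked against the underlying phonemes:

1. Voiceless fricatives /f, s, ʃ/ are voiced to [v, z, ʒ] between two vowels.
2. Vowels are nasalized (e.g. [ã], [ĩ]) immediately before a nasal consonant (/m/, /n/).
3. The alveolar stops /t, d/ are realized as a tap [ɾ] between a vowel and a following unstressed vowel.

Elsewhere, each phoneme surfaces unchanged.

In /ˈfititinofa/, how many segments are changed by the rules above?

4

Segments that undergo a rule: /t/ → [ɾ] (rule 3); /t/ → [ɾ] (rule 3); /i/ → [ĩ] (rule 2); /f/ → [v] (rule 1).
All other segments surface unchanged.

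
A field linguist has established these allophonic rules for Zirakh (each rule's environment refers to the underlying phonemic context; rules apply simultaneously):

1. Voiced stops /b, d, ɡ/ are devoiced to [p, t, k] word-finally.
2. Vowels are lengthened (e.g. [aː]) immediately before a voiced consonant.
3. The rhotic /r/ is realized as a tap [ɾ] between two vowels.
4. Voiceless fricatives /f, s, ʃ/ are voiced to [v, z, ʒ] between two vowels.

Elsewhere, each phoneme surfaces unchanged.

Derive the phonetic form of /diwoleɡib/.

/d/ (word-initial) is in the target of rule 1 but the environment (word-finally) is not met → [d].
/i/ meets the environment for rule 2 (before a voiced consonant) → [iː].
/w/ (between /i/ and /o/): no rule targets it → [w].
Rule 2 applies to /o/ (between /w/ and /l/: before a voiced consonant) → [oː].
/l/ stays [l].
/e/ (between /l/ and /ɡ/) occurs before a voiced consonant → [eː] by rule 2.
/ɡ/ (between /e/ and /i/) fails the environment for rule 1, so it stays [ɡ].
/i/ — between /ɡ/ and /b/, before a voiced consonant — surfaces as [iː] (rule 2).
Rule 1 applies to /b/ (word-final: word-finally) → [p].

[diːwoːleːɡiːp]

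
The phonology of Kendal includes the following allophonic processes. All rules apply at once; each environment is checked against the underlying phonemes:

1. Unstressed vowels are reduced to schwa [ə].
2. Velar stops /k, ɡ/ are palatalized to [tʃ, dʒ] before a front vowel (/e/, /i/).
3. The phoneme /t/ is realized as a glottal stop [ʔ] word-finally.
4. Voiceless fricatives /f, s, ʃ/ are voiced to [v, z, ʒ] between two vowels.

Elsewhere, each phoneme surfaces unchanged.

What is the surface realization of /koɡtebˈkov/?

[kəɡtəbˈkov]

/k/ (word-initial): rule 2 targets it, but not before a front vowel → unchanged [k].
/o/ (between /k/ and /ɡ/): in an unstressed syllable, so rule 1 applies → [ə].
/ɡ/ (between /o/ and /t/) fails the environment for rule 2, so it stays [ɡ].
/t/ (between /ɡ/ and /e/) is in the target of rule 3 but the environment (word-finally) is not met → [t].
/e/ meets the environment for rule 1 (in an unstressed syllable) → [ə].
/b/ (between /e/ and /k/) is unaffected → [b].
/k/ (between /b/ and /o/) is in the target of rule 2 but the environment (before a front vowel) is not met → [k].
/o/ (between /k/ and /v/) is in the target of rule 1 but the environment (in an unstressed syllable) is not met → [o].
/v/ — not in any rule's target class → [v].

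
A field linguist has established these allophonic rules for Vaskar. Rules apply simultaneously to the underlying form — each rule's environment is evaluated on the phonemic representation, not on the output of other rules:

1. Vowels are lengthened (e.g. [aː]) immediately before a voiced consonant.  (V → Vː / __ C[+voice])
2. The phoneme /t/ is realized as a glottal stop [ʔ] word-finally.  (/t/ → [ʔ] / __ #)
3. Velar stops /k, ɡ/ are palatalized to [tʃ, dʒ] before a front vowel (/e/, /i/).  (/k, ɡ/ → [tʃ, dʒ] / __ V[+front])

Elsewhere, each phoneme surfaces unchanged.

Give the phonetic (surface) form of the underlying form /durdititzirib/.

/u/ — between /d/ and /r/, before a voiced consonant — surfaces as [uː] (rule 1).
/i/ — between /d/ and /t/; rule 1 does not apply here → [i].
/t/ (between /i/ and /i/) is in the target of rule 2 but the environment (word-finally) is not met → [t].
/i/ (between /t/ and /t/): rule 1 targets it, but not before a voiced consonant → unchanged [i].
/t/ (between /i/ and /z/): rule 2 targets it, but not word-finally → unchanged [t].
Rule 1 applies to /i/ (between /z/ and /r/: before a voiced consonant) → [iː].
/i/ (between /r/ and /b/) occurs before a voiced consonant → [iː] by rule 1.

[duːrdititziːriːb]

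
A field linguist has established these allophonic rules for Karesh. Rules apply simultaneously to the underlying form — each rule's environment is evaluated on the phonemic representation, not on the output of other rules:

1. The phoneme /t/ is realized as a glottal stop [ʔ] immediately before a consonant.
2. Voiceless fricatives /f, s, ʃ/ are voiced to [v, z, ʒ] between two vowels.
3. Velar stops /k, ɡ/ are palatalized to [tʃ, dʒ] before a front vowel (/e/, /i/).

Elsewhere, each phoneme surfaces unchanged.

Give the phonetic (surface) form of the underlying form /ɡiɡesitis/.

[dʒidʒezitis]

/ɡ/ (word-initial) occurs before a front vowel → [dʒ] by rule 3.
/i/ (between /ɡ/ and /ɡ/) is unaffected → [i].
/ɡ/ (between /i/ and /e/) occurs before a front vowel → [dʒ] by rule 3.
/e/ stays [e].
/s/ (between /e/ and /i/): between two vowels, so rule 2 applies → [z].
/i/ stays [i].
/t/ (between /i/ and /i/) is in the target of rule 1 but the environment (immediately before a consonant) is not met → [t].
/i/ — not in any rule's target class → [i].
/s/ (word-final) is in the target of rule 2 but the environment (between two vowels) is not met → [s].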